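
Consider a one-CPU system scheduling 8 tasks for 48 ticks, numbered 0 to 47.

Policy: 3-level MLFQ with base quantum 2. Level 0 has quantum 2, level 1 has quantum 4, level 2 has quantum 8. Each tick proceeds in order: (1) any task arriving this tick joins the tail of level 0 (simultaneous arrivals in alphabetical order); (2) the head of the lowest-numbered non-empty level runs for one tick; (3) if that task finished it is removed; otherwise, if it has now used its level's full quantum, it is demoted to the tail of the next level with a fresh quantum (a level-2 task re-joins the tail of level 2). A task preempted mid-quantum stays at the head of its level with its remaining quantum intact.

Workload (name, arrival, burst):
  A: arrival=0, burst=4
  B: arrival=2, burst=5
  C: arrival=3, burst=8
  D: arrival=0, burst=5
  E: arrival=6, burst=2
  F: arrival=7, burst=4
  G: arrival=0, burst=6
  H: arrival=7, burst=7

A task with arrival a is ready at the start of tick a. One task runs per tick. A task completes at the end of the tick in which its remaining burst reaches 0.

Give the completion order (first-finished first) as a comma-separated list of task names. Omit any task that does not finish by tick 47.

t=0: L0/L1/L2 = ADG/-/- → run A
t=1: L0/L1/L2 = ADG/-/- → run A
t=2: L0/L1/L2 = DGB/A/- → run D
t=3: L0/L1/L2 = DGBC/A/- → run D
t=4: L0/L1/L2 = GBC/AD/- → run G
t=5: L0/L1/L2 = GBC/AD/- → run G
t=6: L0/L1/L2 = BCE/ADG/- → run B
t=7: L0/L1/L2 = BCEFH/ADG/- → run B
t=8: L0/L1/L2 = CEFH/ADGB/- → run C
t=9: L0/L1/L2 = CEFH/ADGB/- → run C
t=10: L0/L1/L2 = EFH/ADGBC/- → run E
t=11: L0/L1/L2 = EFH/ADGBC/- → run E
t=12: L0/L1/L2 = FH/ADGBC/- → run F
t=13: L0/L1/L2 = FH/ADGBC/- → run F
t=14: L0/L1/L2 = H/ADGBCF/- → run H
t=15: L0/L1/L2 = H/ADGBCF/- → run H
t=16: L0/L1/L2 = -/ADGBCFH/- → run A
t=17: L0/L1/L2 = -/ADGBCFH/- → run A
t=18: L0/L1/L2 = -/DGBCFH/- → run D
t=19: L0/L1/L2 = -/DGBCFH/- → run D
t=20: L0/L1/L2 = -/DGBCFH/- → run D
t=21: L0/L1/L2 = -/GBCFH/- → run G
t=22: L0/L1/L2 = -/GBCFH/- → run G
t=23: L0/L1/L2 = -/GBCFH/- → run G
t=24: L0/L1/L2 = -/GBCFH/- → run G
t=25: L0/L1/L2 = -/BCFH/- → run B
t=26: L0/L1/L2 = -/BCFH/- → run B
t=27: L0/L1/L2 = -/BCFH/- → run B
t=28: L0/L1/L2 = -/CFH/- → run C
t=29: L0/L1/L2 = -/CFH/- → run C
t=30: L0/L1/L2 = -/CFH/- → run C
t=31: L0/L1/L2 = -/CFH/- → run C
t=32: L0/L1/L2 = -/FH/C → run F
t=33: L0/L1/L2 = -/FH/C → run F
t=34: L0/L1/L2 = -/H/C → run H
t=35: L0/L1/L2 = -/H/C → run H
t=36: L0/L1/L2 = -/H/C → run H
t=37: L0/L1/L2 = -/H/C → run H
t=38: L0/L1/L2 = -/-/CH → run C
t=39: L0/L1/L2 = -/-/CH → run C
t=40: L0/L1/L2 = -/-/H → run H
t=41: (idle)
t=42: (idle)
t=43: (idle)
t=44: (idle)
t=45: (idle)
t=46: (idle)
t=47: (idle)

completion order = E, A, D, G, B, F, C, H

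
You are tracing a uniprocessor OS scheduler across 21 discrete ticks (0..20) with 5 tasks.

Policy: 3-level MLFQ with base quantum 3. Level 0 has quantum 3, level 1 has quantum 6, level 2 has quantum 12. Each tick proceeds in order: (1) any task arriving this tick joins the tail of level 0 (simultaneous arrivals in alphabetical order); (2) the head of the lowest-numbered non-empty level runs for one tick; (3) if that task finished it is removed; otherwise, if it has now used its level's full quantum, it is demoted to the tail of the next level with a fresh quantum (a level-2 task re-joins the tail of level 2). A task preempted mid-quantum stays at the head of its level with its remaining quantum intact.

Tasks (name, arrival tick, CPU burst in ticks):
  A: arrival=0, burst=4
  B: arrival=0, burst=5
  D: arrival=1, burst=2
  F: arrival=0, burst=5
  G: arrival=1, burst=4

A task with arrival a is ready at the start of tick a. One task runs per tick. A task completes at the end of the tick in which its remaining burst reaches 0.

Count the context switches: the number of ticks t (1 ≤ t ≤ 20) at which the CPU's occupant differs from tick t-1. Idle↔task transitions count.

context switches = 9

t=0: L0/L1/L2 = ABF/-/- → run A
t=1: L0/L1/L2 = ABFDG/-/- → run A
t=2: L0/L1/L2 = ABFDG/-/- → run A
t=3: L0/L1/L2 = BFDG/A/- → run B
t=4: L0/L1/L2 = BFDG/A/- → run B
t=5: L0/L1/L2 = BFDG/A/- → run B
t=6: L0/L1/L2 = FDG/AB/- → run F
t=7: L0/L1/L2 = FDG/AB/- → run F
t=8: L0/L1/L2 = FDG/AB/- → run F
t=9: L0/L1/L2 = DG/ABF/- → run D
t=10: L0/L1/L2 = DG/ABF/- → run D
t=11: L0/L1/L2 = G/ABF/- → run G
t=12: L0/L1/L2 = G/ABF/- → run G
t=13: L0/L1/L2 = G/ABF/- → run G
t=14: L0/L1/L2 = -/ABFG/- → run A
t=15: L0/L1/L2 = -/BFG/- → run B
t=16: L0/L1/L2 = -/BFG/- → run B
t=17: L0/L1/L2 = -/FG/- → run F
t=18: L0/L1/L2 = -/FG/- → run F
t=19: L0/L1/L2 = -/G/- → run G
t=20: (idle)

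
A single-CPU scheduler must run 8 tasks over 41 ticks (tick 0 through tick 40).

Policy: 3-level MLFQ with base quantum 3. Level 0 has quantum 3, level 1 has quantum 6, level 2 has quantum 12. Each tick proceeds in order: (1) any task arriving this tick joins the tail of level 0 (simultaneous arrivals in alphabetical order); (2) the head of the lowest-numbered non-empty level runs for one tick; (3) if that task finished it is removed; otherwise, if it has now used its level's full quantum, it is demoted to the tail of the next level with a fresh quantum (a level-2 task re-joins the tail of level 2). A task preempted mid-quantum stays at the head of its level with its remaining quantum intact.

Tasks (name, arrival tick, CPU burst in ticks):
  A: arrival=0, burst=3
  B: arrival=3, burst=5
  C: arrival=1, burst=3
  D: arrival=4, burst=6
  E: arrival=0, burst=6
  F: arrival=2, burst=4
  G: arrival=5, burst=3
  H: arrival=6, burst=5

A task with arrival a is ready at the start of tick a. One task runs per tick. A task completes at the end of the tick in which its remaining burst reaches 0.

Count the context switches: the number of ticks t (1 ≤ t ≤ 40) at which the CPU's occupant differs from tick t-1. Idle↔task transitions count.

t=0: L0/L1/L2 = AE/-/- → run A
t=1: L0/L1/L2 = AEC/-/- → run A
t=2: L0/L1/L2 = AECF/-/- → run A
t=3: L0/L1/L2 = ECFB/-/- → run E
t=4: L0/L1/L2 = ECFBD/-/- → run E
t=5: L0/L1/L2 = ECFBDG/-/- → run E
t=6: L0/L1/L2 = CFBDGH/E/- → run C
t=7: L0/L1/L2 = CFBDGH/E/- → run C
t=8: L0/L1/L2 = CFBDGH/E/- → run C
t=9: L0/L1/L2 = FBDGH/E/- → run F
t=10: L0/L1/L2 = FBDGH/E/- → run F
t=11: L0/L1/L2 = FBDGH/E/- → run F
t=12: L0/L1/L2 = BDGH/EF/- → run B
t=13: L0/L1/L2 = BDGH/EF/- → run B
t=14: L0/L1/L2 = BDGH/EF/- → run B
t=15: L0/L1/L2 = DGH/EFB/- → run D
t=16: L0/L1/L2 = DGH/EFB/- → run D
t=17: L0/L1/L2 = DGH/EFB/- → run D
t=18: L0/L1/L2 = GH/EFBD/- → run G
t=19: L0/L1/L2 = GH/EFBD/- → run G
t=20: L0/L1/L2 = GH/EFBD/- → run G
t=21: L0/L1/L2 = H/EFBD/- → run H
t=22: L0/L1/L2 = H/EFBD/- → run H
t=23: L0/L1/L2 = H/EFBD/- → run H
t=24: L0/L1/L2 = -/EFBDH/- → run E
t=25: L0/L1/L2 = -/EFBDH/- → run E
t=26: L0/L1/L2 = -/EFBDH/- → run E
t=27: L0/L1/L2 = -/FBDH/- → run F
t=28: L0/L1/L2 = -/BDH/- → run B
t=29: L0/L1/L2 = -/BDH/- → run B
t=30: L0/L1/L2 = -/DH/- → run D
t=31: L0/L1/L2 = -/DH/- → run D
t=32: L0/L1/L2 = -/DH/- → run D
t=33: L0/L1/L2 = -/H/- → run H
t=34: L0/L1/L2 = -/H/- → run H
t=35: (idle)
t=36: (idle)
t=37: (idle)
t=38: (idle)
t=39: (idle)
t=40: (idle)

context switches = 13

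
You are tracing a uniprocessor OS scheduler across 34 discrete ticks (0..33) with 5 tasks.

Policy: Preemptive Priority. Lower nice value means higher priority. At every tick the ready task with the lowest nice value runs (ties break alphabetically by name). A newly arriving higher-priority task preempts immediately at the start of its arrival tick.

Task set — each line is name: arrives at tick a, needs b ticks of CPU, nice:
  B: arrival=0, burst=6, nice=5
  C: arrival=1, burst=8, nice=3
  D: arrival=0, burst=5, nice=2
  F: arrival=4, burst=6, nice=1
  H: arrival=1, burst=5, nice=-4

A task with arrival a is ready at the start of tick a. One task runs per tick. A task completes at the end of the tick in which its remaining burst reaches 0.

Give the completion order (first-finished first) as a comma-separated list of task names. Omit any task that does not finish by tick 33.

completion order = H, F, D, C, B

t=0: ready={B,D} → run D
t=1: ready={B,C,D,H} → run H
t=2: ready={B,C,D,H} → run H
t=3: ready={B,C,D,H} → run H
t=4: ready={B,C,D,F,H} → run H
t=5: ready={B,C,D,F,H} → run H
t=6: ready={B,C,D,F} → run F
t=7: ready={B,C,D,F} → run F
t=8: ready={B,C,D,F} → run F
t=9: ready={B,C,D,F} → run F
t=10: ready={B,C,D,F} → run F
t=11: ready={B,C,D,F} → run F
t=12: ready={B,C,D} → run D
t=13: ready={B,C,D} → run D
t=14: ready={B,C,D} → run D
t=15: ready={B,C,D} → run D
t=16: ready={B,C} → run C
t=17: ready={B,C} → run C
t=18: ready={B,C} → run C
t=19: ready={B,C} → run C
t=20: ready={B,C} → run C
t=21: ready={B,C} → run C
t=22: ready={B,C} → run C
t=23: ready={B,C} → run C
t=24: ready={B} → run B
t=25: ready={B} → run B
t=26: ready={B} → run B
t=27: ready={B} → run B
t=28: ready={B} → run B
t=29: ready={B} → run B
t=30: (idle)
t=31: (idle)
t=32: (idle)
t=33: (idle)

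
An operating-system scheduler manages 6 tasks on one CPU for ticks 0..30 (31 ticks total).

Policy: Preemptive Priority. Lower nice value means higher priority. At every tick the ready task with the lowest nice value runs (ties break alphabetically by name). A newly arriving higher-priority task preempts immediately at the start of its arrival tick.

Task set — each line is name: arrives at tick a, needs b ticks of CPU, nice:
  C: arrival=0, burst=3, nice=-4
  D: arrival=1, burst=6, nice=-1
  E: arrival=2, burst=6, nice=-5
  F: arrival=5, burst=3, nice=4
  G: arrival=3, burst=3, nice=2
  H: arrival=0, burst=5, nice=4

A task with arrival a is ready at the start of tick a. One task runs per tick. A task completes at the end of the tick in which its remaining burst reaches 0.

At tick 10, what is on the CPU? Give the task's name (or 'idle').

t=0: ready={C,H} → run C
t=1: ready={C,D,H} → run C
t=2: ready={C,D,E,H} → run E
t=3: ready={C,D,E,G,H} → run E
t=4: ready={C,D,E,G,H} → run E
t=5: ready={C,D,E,F,G,H} → run E
t=6: ready={C,D,E,F,G,H} → run E
t=7: ready={C,D,E,F,G,H} → run E
t=8: ready={C,D,F,G,H} → run C
t=9: ready={D,F,G,H} → run D
t=10: ready={D,F,G,H} → run D
t=11: ready={D,F,G,H} → run D
t=12: ready={D,F,G,H} → run D
t=13: ready={D,F,G,H} → run D
t=14: ready={D,F,G,H} → run D
t=15: ready={F,G,H} → run G
t=16: ready={F,G,H} → run G
t=17: ready={F,G,H} → run G
t=18: ready={F,H} → run F
t=19: ready={F,H} → run F
t=20: ready={F,H} → run F
t=21: ready={H} → run H
t=22: ready={H} → run H
t=23: ready={H} → run H
t=24: ready={H} → run H
t=25: ready={H} → run H
t=26: (idle)
t=27: (idle)
t=28: (idle)
t=29: (idle)
t=30: (idle)

running at tick 10 = D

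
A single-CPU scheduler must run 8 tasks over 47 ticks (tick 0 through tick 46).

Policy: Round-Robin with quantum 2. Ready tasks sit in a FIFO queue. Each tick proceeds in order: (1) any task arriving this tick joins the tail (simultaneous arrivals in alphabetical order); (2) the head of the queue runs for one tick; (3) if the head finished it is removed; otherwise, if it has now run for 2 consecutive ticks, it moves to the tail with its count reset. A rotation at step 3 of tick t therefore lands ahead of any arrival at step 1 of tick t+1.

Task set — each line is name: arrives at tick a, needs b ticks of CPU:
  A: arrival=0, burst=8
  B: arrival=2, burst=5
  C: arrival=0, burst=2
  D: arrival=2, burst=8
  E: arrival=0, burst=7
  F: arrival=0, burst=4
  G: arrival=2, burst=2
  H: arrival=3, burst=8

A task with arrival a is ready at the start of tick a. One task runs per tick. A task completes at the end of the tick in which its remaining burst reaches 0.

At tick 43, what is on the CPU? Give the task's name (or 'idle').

running at tick 43 = H

t=0: queue=[A,C,E,F] q_used=0 → run A
t=1: queue=[A,C,E,F] q_used=1 → run A
t=2: queue=[C,E,F,A,B,D,G] q_used=0 → run C
t=3: queue=[C,E,F,A,B,D,G,H] q_used=1 → run C
t=4: queue=[E,F,A,B,D,G,H] q_used=0 → run E
t=5: queue=[E,F,A,B,D,G,H] q_used=1 → run E
t=6: queue=[F,A,B,D,G,H,E] q_used=0 → run F
t=7: queue=[F,A,B,D,G,H,E] q_used=1 → run F
t=8: queue=[A,B,D,G,H,E,F] q_used=0 → run A
t=9: queue=[A,B,D,G,H,E,F] q_used=1 → run A
t=10: queue=[B,D,G,H,E,F,A] q_used=0 → run B
t=11: queue=[B,D,G,H,E,F,A] q_used=1 → run B
t=12: queue=[D,G,H,E,F,A,B] q_used=0 → run D
t=13: queue=[D,G,H,E,F,A,B] q_used=1 → run D
t=14: queue=[G,H,E,F,A,B,D] q_used=0 → run G
t=15: queue=[G,H,E,F,A,B,D] q_used=1 → run G
t=16: queue=[H,E,F,A,B,D] q_used=0 → run H
t=17: queue=[H,E,F,A,B,D] q_used=1 → run H
t=18: queue=[E,F,A,B,D,H] q_used=0 → run E
t=19: queue=[E,F,A,B,D,H] q_used=1 → run E
t=20: queue=[F,A,B,D,H,E] q_used=0 → run F
t=21: queue=[F,A,B,D,H,E] q_used=1 → run F
t=22: queue=[A,B,D,H,E] q_used=0 → run A
t=23: queue=[A,B,D,H,E] q_used=1 → run A
t=24: queue=[B,D,H,E,A] q_used=0 → run B
t=25: queue=[B,D,H,E,A] q_used=1 → run B
t=26: queue=[D,H,E,A,B] q_used=0 → run D
t=27: queue=[D,H,E,A,B] q_used=1 → run D
t=28: queue=[H,E,A,B,D] q_used=0 → run H
t=29: queue=[H,E,A,B,D] q_used=1 → run H
t=30: queue=[E,A,B,D,H] q_used=0 → run E
t=31: queue=[E,A,B,D,H] q_used=1 → run E
t=32: queue=[A,B,D,H,E] q_used=0 → run A
t=33: queue=[A,B,D,H,E] q_used=1 → run A
t=34: queue=[B,D,H,E] q_used=0 → run B
t=35: queue=[D,H,E] q_used=0 → run D
t=36: queue=[D,H,E] q_used=1 → run D
t=37: queue=[H,E,D] q_used=0 → run H
t=38: queue=[H,E,D] q_used=1 → run H
t=39: queue=[E,D,H] q_used=0 → run E
t=40: queue=[D,H] q_used=0 → run D
t=41: queue=[D,H] q_used=1 → run D
t=42: queue=[H] q_used=0 → run H
t=43: queue=[H] q_used=1 → run H
t=44: (idle)
t=45: (idle)
t=46: (idle)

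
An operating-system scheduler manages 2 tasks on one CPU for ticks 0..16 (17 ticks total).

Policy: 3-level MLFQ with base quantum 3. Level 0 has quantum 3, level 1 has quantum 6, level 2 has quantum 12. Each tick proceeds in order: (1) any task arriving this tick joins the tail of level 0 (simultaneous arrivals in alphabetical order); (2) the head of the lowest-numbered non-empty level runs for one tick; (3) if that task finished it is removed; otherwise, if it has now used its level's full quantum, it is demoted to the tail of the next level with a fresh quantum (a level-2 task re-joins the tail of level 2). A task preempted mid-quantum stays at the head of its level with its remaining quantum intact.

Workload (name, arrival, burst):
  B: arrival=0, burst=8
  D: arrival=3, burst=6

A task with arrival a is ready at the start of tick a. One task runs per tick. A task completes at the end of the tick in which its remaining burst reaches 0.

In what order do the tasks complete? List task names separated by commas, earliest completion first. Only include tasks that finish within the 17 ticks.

t=0: L0/L1/L2 = B/-/- → run B
t=1: L0/L1/L2 = B/-/- → run B
t=2: L0/L1/L2 = B/-/- → run B
t=3: L0/L1/L2 = D/B/- → run D
t=4: L0/L1/L2 = D/B/- → run D
t=5: L0/L1/L2 = D/B/- → run D
t=6: L0/L1/L2 = -/BD/- → run B
t=7: L0/L1/L2 = -/BD/- → run B
t=8: L0/L1/L2 = -/BD/- → run B
t=9: L0/L1/L2 = -/BD/- → run B
t=10: L0/L1/L2 = -/BD/- → run B
t=11: L0/L1/L2 = -/D/- → run D
t=12: L0/L1/L2 = -/D/- → run D
t=13: L0/L1/L2 = -/D/- → run D
t=14: (idle)
t=15: (idle)
t=16: (idle)

completion order = B, D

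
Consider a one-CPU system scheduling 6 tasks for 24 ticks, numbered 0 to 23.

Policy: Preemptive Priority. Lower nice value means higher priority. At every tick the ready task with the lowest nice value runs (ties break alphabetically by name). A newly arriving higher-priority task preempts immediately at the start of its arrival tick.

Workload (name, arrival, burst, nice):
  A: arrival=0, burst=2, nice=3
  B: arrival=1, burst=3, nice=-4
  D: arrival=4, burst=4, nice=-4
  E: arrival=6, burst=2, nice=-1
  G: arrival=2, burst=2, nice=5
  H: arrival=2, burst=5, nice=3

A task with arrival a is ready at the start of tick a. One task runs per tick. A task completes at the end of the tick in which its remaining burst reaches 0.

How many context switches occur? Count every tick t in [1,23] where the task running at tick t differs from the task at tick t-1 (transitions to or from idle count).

t=0: ready={A} → run A
t=1: ready={A,B} → run B
t=2: ready={A,B,G,H} → run B
t=3: ready={A,B,G,H} → run B
t=4: ready={A,D,G,H} → run D
t=5: ready={A,D,G,H} → run D
t=6: ready={A,D,E,G,H} → run D
t=7: ready={A,D,E,G,H} → run D
t=8: ready={A,E,G,H} → run E
t=9: ready={A,E,G,H} → run E
t=10: ready={A,G,H} → run A
t=11: ready={G,H} → run H
t=12: ready={G,H} → run H
t=13: ready={G,H} → run H
t=14: ready={G,H} → run H
t=15: ready={G,H} → run H
t=16: ready={G} → run G
t=17: ready={G} → run G
t=18: (idle)
t=19: (idle)
t=20: (idle)
t=21: (idle)
t=22: (idle)
t=23: (idle)

context switches = 7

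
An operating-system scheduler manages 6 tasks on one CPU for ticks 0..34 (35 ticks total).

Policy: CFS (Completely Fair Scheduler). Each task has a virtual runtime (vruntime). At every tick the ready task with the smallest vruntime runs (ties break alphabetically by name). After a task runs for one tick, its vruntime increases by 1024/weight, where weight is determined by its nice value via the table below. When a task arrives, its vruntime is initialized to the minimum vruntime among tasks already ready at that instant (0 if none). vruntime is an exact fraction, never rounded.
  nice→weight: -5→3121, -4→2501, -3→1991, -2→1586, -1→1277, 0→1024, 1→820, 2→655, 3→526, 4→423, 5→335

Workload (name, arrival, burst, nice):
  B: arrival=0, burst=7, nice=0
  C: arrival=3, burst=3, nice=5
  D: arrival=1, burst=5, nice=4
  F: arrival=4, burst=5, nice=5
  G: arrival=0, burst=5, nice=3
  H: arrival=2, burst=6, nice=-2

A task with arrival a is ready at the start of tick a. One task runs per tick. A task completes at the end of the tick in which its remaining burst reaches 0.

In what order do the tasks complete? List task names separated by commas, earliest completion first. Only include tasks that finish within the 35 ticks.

completion order = H, B, C, G, D, F

t=0: vr[B=0 G=0] → run B
t=1: vr[B=1 D=0 G=0] → run D
t=2: vr[B=1 D=1024/423 G=0 H=0] → run G
t=3: vr[B=1 C=0 D=1024/423 G=512/263 H=0] → run C
t=4: vr[B=1 C=1024/335 D=1024/423 F=0 G=512/263 H=0] → run F
t=5: vr[B=1 C=1024/335 D=1024/423 F=1024/335 G=512/263 H=0] → run H
t=6: vr[B=1 C=1024/335 D=1024/423 F=1024/335 G=512/263 H=512/793] → run H
t=7: vr[B=1 C=1024/335 D=1024/423 F=1024/335 G=512/263 H=1024/793] → run B
t=8: vr[B=2 C=1024/335 D=1024/423 F=1024/335 G=512/263 H=1024/793] → run H
t=9: vr[B=2 C=1024/335 D=1024/423 F=1024/335 G=512/263 H=1536/793] → run H
t=10: vr[B=2 C=1024/335 D=1024/423 F=1024/335 G=512/263 H=2048/793] → run G
t=11: vr[B=2 C=1024/335 D=1024/423 F=1024/335 G=1024/263 H=2048/793] → run B
t=12: vr[B=3 C=1024/335 D=1024/423 F=1024/335 G=1024/263 H=2048/793] → run D
t=13: vr[B=3 C=1024/335 D=2048/423 F=1024/335 G=1024/263 H=2048/793] → run H
t=14: vr[B=3 C=1024/335 D=2048/423 F=1024/335 G=1024/263 H=2560/793] → run B
t=15: vr[B=4 C=1024/335 D=2048/423 F=1024/335 G=1024/263 H=2560/793] → run C
t=16: vr[B=4 C=2048/335 D=2048/423 F=1024/335 G=1024/263 H=2560/793] → run F
t=17: vr[B=4 C=2048/335 D=2048/423 F=2048/335 G=1024/263 H=2560/793] → run H
t=18: vr[B=4 C=2048/335 D=2048/423 F=2048/335 G=1024/263] → run G
t=19: vr[B=4 C=2048/335 D=2048/423 F=2048/335 G=1536/263] → run B
t=20: vr[B=5 C=2048/335 D=2048/423 F=2048/335 G=1536/263] → run D
t=21: vr[B=5 C=2048/335 D=1024/141 F=2048/335 G=1536/263] → run B
t=22: vr[B=6 C=2048/335 D=1024/141 F=2048/335 G=1536/263] → run G
t=23: vr[B=6 C=2048/335 D=1024/141 F=2048/335 G=2048/263] → run B
t=24: vr[C=2048/335 D=1024/141 F=2048/335 G=2048/263] → run C
t=25: vr[D=1024/141 F=2048/335 G=2048/263] → run F
t=26: vr[D=1024/141 F=3072/335 G=2048/263] → run D
t=27: vr[D=4096/423 F=3072/335 G=2048/263] → run G
t=28: vr[D=4096/423 F=3072/335] → run F
t=29: vr[D=4096/423 F=4096/335] → run D
t=30: vr[F=4096/335] → run F
t=31: (idle)
t=32: (idle)
t=33: (idle)
t=34: (idle)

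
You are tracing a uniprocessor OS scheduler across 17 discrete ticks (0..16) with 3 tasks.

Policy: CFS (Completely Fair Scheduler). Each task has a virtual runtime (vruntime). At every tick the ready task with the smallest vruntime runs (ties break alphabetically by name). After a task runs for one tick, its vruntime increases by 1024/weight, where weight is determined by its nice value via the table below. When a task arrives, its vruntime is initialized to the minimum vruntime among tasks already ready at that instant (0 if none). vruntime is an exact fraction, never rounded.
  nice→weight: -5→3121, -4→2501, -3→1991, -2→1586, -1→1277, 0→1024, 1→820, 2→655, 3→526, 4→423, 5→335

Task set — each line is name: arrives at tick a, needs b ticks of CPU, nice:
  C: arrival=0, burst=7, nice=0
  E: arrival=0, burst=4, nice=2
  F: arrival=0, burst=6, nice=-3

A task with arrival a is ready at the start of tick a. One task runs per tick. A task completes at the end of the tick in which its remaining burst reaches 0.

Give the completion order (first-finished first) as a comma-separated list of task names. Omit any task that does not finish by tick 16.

t=0: vr[C=0 E=0 F=0] → run C
t=1: vr[C=1 E=0 F=0] → run E
t=2: vr[C=1 E=1024/655 F=0] → run F
t=3: vr[C=1 E=1024/655 F=1024/1991] → run F
t=4: vr[C=1 E=1024/655 F=2048/1991] → run C
t=5: vr[C=2 E=1024/655 F=2048/1991] → run F
t=6: vr[C=2 E=1024/655 F=3072/1991] → run F
t=7: vr[C=2 E=1024/655 F=4096/1991] → run E
t=8: vr[C=2 E=2048/655 F=4096/1991] → run C
t=9: vr[C=3 E=2048/655 F=4096/1991] → run F
t=10: vr[C=3 E=2048/655 F=5120/1991] → run F
t=11: vr[C=3 E=2048/655] → run C
t=12: vr[C=4 E=2048/655] → run E
t=13: vr[C=4 E=3072/655] → run C
t=14: vr[C=5 E=3072/655] → run E
t=15: vr[C=5] → run C
t=16: vr[C=6] → run C

completion order = F, E, C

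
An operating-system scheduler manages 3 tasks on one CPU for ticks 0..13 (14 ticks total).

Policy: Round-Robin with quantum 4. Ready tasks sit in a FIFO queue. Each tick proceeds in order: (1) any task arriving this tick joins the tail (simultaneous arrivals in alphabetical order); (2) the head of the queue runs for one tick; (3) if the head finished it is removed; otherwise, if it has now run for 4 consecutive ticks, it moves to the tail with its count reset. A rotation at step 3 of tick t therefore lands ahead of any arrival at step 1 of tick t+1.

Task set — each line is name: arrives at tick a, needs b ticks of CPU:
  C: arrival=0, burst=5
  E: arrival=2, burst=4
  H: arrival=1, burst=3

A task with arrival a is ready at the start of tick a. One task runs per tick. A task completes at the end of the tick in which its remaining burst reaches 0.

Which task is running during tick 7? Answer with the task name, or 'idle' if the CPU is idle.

t=0: queue=[C] q_used=0 → run C
t=1: queue=[C,H] q_used=1 → run C
t=2: queue=[C,H,E] q_used=2 → run C
t=3: queue=[C,H,E] q_used=3 → run C
t=4: queue=[H,E,C] q_used=0 → run H
t=5: queue=[H,E,C] q_used=1 → run H
t=6: queue=[H,E,C] q_used=2 → run H
t=7: queue=[E,C] q_used=0 → run E
t=8: queue=[E,C] q_used=1 → run E
t=9: queue=[E,C] q_used=2 → run E
t=10: queue=[E,C] q_used=3 → run E
t=11: queue=[C] q_used=0 → run C
t=12: (idle)
t=13: (idle)

running at tick 7 = E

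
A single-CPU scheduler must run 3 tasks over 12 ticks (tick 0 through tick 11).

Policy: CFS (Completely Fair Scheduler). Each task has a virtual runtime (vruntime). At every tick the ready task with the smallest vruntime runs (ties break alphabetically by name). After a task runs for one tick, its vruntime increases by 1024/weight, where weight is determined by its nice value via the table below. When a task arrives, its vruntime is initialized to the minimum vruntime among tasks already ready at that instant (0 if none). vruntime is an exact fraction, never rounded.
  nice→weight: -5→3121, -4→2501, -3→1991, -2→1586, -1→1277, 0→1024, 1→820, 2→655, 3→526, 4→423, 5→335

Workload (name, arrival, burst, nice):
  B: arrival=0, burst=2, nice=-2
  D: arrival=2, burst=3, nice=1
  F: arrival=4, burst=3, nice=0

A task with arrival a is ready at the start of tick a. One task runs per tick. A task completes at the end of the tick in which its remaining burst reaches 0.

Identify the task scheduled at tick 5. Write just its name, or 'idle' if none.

t=0: vr[B=0] → run B
t=1: vr[B=512/793] → run B
t=2: vr[D=0] → run D
t=3: vr[D=256/205] → run D
t=4: vr[D=512/205 F=512/205] → run D
t=5: vr[F=512/205] → run F
t=6: vr[F=717/205] → run F
t=7: vr[F=922/205] → run F
t=8: (idle)
t=9: (idle)
t=10: (idle)
t=11: (idle)

running at tick 5 = F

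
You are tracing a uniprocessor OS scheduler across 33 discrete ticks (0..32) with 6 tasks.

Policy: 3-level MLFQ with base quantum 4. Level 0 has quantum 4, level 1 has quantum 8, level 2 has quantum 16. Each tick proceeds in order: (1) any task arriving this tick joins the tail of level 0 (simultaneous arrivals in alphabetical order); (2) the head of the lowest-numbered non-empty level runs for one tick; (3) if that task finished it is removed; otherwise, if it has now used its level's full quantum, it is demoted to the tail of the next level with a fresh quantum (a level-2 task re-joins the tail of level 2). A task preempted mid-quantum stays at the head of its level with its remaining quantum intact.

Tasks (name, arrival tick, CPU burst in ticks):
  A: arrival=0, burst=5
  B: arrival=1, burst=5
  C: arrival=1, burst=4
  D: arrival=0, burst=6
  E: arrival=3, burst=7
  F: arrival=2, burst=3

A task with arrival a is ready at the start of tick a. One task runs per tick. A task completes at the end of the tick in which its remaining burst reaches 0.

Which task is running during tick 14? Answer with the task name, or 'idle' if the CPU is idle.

running at tick 14 = C

t=0: L0/L1/L2 = AD/-/- → run A
t=1: L0/L1/L2 = ADBC/-/- → run A
t=2: L0/L1/L2 = ADBCF/-/- → run A
t=3: L0/L1/L2 = ADBCFE/-/- → run A
t=4: L0/L1/L2 = DBCFE/A/- → run D
t=5: L0/L1/L2 = DBCFE/A/- → run D
t=6: L0/L1/L2 = DBCFE/A/- → run D
t=7: L0/L1/L2 = DBCFE/A/- → run D
t=8: L0/L1/L2 = BCFE/AD/- → run B
t=9: L0/L1/L2 = BCFE/AD/- → run B
t=10: L0/L1/L2 = BCFE/AD/- → run B
t=11: L0/L1/L2 = BCFE/AD/- → run B
t=12: L0/L1/L2 = CFE/ADB/- → run C
t=13: L0/L1/L2 = CFE/ADB/- → run C
t=14: L0/L1/L2 = CFE/ADB/- → run C
t=15: L0/L1/L2 = CFE/ADB/- → run C
t=16: L0/L1/L2 = FE/ADB/- → run F
t=17: L0/L1/L2 = FE/ADB/- → run F
t=18: L0/L1/L2 = FE/ADB/- → run F
t=19: L0/L1/L2 = E/ADB/- → run E
t=20: L0/L1/L2 = E/ADB/- → run E
t=21: L0/L1/L2 = E/ADB/- → run E
t=22: L0/L1/L2 = E/ADB/- → run E
t=23: L0/L1/L2 = -/ADBE/- → run A
t=24: L0/L1/L2 = -/DBE/- → run D
t=25: L0/L1/L2 = -/DBE/- → run D
t=26: L0/L1/L2 = -/BE/- → run B
t=27: L0/L1/L2 = -/E/- → run E
t=28: L0/L1/L2 = -/E/- → run E
t=29: L0/L1/L2 = -/E/- → run E
t=30: (idle)
t=31: (idle)
t=32: (idle)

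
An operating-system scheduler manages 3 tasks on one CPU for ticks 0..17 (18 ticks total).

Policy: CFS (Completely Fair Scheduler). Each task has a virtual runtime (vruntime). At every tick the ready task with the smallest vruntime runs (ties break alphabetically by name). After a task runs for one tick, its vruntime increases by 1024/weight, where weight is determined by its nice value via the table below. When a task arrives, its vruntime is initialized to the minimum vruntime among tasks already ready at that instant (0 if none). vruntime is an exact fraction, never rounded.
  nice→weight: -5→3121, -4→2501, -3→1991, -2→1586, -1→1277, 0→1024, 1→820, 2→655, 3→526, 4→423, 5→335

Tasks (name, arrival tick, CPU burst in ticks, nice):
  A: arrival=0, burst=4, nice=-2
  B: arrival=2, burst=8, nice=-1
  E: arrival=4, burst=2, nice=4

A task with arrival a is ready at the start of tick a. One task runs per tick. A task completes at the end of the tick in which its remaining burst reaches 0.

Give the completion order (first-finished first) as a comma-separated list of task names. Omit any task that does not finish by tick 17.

completion order = A, E, B

t=0: vr[A=0] → run A
t=1: vr[A=512/793] → run A
t=2: vr[A=1024/793 B=1024/793] → run A
t=3: vr[A=1536/793 B=1024/793] → run B
t=4: vr[A=1536/793 B=2119680/1012661 E=1536/793] → run A
t=5: vr[B=2119680/1012661 E=1536/793] → run E
t=6: vr[B=2119680/1012661 E=1461760/335439] → run B
t=7: vr[B=2931712/1012661 E=1461760/335439] → run B
t=8: vr[B=3743744/1012661 E=1461760/335439] → run B
t=9: vr[B=4555776/1012661 E=1461760/335439] → run E
t=10: vr[B=4555776/1012661] → run B
t=11: vr[B=5367808/1012661] → run B
t=12: vr[B=6179840/1012661] → run B
t=13: vr[B=6991872/1012661] → run B
t=14: (idle)
t=15: (idle)
t=16: (idle)
t=17: (idle)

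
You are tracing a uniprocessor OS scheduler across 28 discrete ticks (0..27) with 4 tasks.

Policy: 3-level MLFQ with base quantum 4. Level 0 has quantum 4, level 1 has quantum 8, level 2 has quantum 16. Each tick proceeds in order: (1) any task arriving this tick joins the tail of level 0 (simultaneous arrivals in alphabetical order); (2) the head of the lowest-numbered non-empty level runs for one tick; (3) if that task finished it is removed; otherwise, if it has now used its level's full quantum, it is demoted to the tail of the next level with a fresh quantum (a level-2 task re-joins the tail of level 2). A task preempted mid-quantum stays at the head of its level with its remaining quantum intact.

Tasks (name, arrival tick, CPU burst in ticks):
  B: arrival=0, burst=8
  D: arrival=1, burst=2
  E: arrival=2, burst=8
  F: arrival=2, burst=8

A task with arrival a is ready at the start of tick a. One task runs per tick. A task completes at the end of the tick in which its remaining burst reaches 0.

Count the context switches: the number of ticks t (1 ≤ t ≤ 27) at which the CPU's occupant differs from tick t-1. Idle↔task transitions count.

context switches = 7

t=0: L0/L1/L2 = B/-/- → run B
t=1: L0/L1/L2 = BD/-/- → run B
t=2: L0/L1/L2 = BDEF/-/- → run B
t=3: L0/L1/L2 = BDEF/-/- → run B
t=4: L0/L1/L2 = DEF/B/- → run D
t=5: L0/L1/L2 = DEF/B/- → run D
t=6: L0/L1/L2 = EF/B/- → run E
t=7: L0/L1/L2 = EF/B/- → run E
t=8: L0/L1/L2 = EF/B/- → run E
t=9: L0/L1/L2 = EF/B/- → run E
t=10: L0/L1/L2 = F/BE/- → run F
t=11: L0/L1/L2 = F/BE/- → run F
t=12: L0/L1/L2 = F/BE/- → run F
t=13: L0/L1/L2 = F/BE/- → run F
t=14: L0/L1/L2 = -/BEF/- → run B
t=15: L0/L1/L2 = -/BEF/- → run B
t=16: L0/L1/L2 = -/BEF/- → run B
t=17: L0/L1/L2 = -/BEF/- → run B
t=18: L0/L1/L2 = -/EF/- → run E
t=19: L0/L1/L2 = -/EF/- → run E
t=20: L0/L1/L2 = -/EF/- → run E
t=21: L0/L1/L2 = -/EF/- → run E
t=22: L0/L1/L2 = -/F/- → run F
t=23: L0/L1/L2 = -/F/- → run F
t=24: L0/L1/L2 = -/F/- → run F
t=25: L0/L1/L2 = -/F/- → run F
t=26: (idle)
t=27: (idle)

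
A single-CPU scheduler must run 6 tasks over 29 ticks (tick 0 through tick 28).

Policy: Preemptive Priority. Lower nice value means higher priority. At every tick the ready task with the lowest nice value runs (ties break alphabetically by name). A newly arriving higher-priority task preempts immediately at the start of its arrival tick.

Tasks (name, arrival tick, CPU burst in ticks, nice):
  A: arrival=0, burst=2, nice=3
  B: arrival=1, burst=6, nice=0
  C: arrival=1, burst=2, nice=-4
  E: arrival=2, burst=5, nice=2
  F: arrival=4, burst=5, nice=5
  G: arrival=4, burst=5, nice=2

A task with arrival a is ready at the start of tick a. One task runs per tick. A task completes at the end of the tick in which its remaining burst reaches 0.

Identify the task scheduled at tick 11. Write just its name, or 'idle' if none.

t=0: ready={A} → run A
t=1: ready={A,B,C} → run C
t=2: ready={A,B,C,E} → run C
t=3: ready={A,B,E} → run B
t=4: ready={A,B,E,F,G} → run B
t=5: ready={A,B,E,F,G} → run B
t=6: ready={A,B,E,F,G} → run B
t=7: ready={A,B,E,F,G} → run B
t=8: ready={A,B,E,F,G} → run B
t=9: ready={A,E,F,G} → run E
t=10: ready={A,E,F,G} → run E
t=11: ready={A,E,F,G} → run E
t=12: ready={A,E,F,G} → run E
t=13: ready={A,E,F,G} → run E
t=14: ready={A,F,G} → run G
t=15: ready={A,F,G} → run G
t=16: ready={A,F,G} → run G
t=17: ready={A,F,G} → run G
t=18: ready={A,F,G} → run G
t=19: ready={A,F} → run A
t=20: ready={F} → run F
t=21: ready={F} → run F
t=22: ready={F} → run F
t=23: ready={F} → run F
t=24: ready={F} → run F
t=25: (idle)
t=26: (idle)
t=27: (idle)
t=28: (idle)

running at tick 11 = E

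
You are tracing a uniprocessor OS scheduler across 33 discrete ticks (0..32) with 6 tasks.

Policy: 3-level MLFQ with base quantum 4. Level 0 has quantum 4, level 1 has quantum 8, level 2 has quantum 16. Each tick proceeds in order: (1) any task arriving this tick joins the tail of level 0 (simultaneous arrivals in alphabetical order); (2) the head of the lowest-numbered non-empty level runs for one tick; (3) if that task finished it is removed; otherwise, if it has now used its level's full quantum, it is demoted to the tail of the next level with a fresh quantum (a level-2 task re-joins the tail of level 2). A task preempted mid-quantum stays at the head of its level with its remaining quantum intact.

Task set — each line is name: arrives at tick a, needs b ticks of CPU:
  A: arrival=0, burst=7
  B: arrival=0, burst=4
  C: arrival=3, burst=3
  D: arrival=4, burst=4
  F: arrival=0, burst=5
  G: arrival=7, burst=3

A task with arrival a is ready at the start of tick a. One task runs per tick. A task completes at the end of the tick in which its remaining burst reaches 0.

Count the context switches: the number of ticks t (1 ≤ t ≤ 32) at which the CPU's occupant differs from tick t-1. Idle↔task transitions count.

context switches = 8

t=0: L0/L1/L2 = ABF/-/- → run A
t=1: L0/L1/L2 = ABF/-/- → run A
t=2: L0/L1/L2 = ABF/-/- → run A
t=3: L0/L1/L2 = ABFC/-/- → run A
t=4: L0/L1/L2 = BFCD/A/- → run B
t=5: L0/L1/L2 = BFCD/A/- → run B
t=6: L0/L1/L2 = BFCD/A/- → run B
t=7: L0/L1/L2 = BFCDG/A/- → run B
t=8: L0/L1/L2 = FCDG/A/- → run F
t=9: L0/L1/L2 = FCDG/A/- → run F
t=10: L0/L1/L2 = FCDG/A/- → run F
t=11: L0/L1/L2 = FCDG/A/- → run F
t=12: L0/L1/L2 = CDG/AF/- → run C
t=13: L0/L1/L2 = CDG/AF/- → run C
t=14: L0/L1/L2 = CDG/AF/- → run C
t=15: L0/L1/L2 = DG/AF/- → run D
t=16: L0/L1/L2 = DG/AF/- → run D
t=17: L0/L1/L2 = DG/AF/- → run D
t=18: L0/L1/L2 = DG/AF/- → run D
t=19: L0/L1/L2 = G/AF/- → run G
t=20: L0/L1/L2 = G/AF/- → run G
t=21: L0/L1/L2 = G/AF/- → run G
t=22: L0/L1/L2 = -/AF/- → run A
t=23: L0/L1/L2 = -/AF/- → run A
t=24: L0/L1/L2 = -/AF/- → run A
t=25: L0/L1/L2 = -/F/- → run F
t=26: (idle)
t=27: (idle)
t=28: (idle)
t=29: (idle)
t=30: (idle)
t=31: (idle)
t=32: (idle)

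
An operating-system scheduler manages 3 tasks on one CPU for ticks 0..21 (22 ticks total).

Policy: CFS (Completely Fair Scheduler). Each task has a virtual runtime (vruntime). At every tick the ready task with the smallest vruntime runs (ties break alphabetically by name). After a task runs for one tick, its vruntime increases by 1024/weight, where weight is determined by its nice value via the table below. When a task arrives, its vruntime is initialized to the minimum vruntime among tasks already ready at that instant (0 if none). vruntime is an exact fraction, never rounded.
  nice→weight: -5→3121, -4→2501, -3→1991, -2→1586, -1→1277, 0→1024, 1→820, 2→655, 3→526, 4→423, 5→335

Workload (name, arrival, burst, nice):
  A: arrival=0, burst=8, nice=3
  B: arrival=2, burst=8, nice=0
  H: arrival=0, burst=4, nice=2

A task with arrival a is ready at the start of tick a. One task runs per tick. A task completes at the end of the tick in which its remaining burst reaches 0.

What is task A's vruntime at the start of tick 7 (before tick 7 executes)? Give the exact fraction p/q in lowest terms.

t=0: vr[A=0 H=0] → run A
t=1: vr[A=512/263 H=0] → run H
t=2: vr[A=512/263 B=1024/655 H=1024/655] → run B
t=3: vr[A=512/263 B=1679/655 H=1024/655] → run H
t=4: vr[A=512/263 B=1679/655 H=2048/655] → run A
t=5: vr[A=1024/263 B=1679/655 H=2048/655] → run B
t=6: vr[A=1024/263 B=2334/655 H=2048/655] → run H
t=7: vr[A=1024/263 B=2334/655 H=3072/655] → run B
t=8: vr[A=1024/263 B=2989/655 H=3072/655] → run A
t=9: vr[A=1536/263 B=2989/655 H=3072/655] → run B
t=10: vr[A=1536/263 B=3644/655 H=3072/655] → run H
t=11: vr[A=1536/263 B=3644/655] → run B
t=12: vr[A=1536/263 B=4299/655] → run A
t=13: vr[A=2048/263 B=4299/655] → run B
t=14: vr[A=2048/263 B=4954/655] → run B
t=15: vr[A=2048/263 B=5609/655] → run A
t=16: vr[A=2560/263 B=5609/655] → run B
t=17: vr[A=2560/263] → run A
t=18: vr[A=3072/263] → run A
t=19: vr[A=3584/263] → run A
t=20: (idle)
t=21: (idle)

vruntime(A, start of tick 7) = 1024/263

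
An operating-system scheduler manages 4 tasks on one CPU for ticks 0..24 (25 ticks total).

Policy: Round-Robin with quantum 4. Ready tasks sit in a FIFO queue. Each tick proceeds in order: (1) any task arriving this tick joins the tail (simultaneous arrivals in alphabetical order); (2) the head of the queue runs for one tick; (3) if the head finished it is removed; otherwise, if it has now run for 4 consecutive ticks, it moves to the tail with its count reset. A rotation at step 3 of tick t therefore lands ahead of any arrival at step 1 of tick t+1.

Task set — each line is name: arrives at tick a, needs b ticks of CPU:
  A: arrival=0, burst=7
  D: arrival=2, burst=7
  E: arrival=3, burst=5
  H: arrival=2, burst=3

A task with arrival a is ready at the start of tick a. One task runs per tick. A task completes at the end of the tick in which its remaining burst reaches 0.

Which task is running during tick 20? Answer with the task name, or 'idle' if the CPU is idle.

t=0: queue=[A] q_used=0 → run A
t=1: queue=[A] q_used=1 → run A
t=2: queue=[A,D,H] q_used=2 → run A
t=3: queue=[A,D,H,E] q_used=3 → run A
t=4: queue=[D,H,E,A] q_used=0 → run D
t=5: queue=[D,H,E,A] q_used=1 → run D
t=6: queue=[D,H,E,A] q_used=2 → run D
t=7: queue=[D,H,E,A] q_used=3 → run D
t=8: queue=[H,E,A,D] q_used=0 → run H
t=9: queue=[H,E,A,D] q_used=1 → run H
t=10: queue=[H,E,A,D] q_used=2 → run H
t=11: queue=[E,A,D] q_used=0 → run E
t=12: queue=[E,A,D] q_used=1 → run E
t=13: queue=[E,A,D] q_used=2 → run E
t=14: queue=[E,A,D] q_used=3 → run E
t=15: queue=[A,D,E] q_used=0 → run A
t=16: queue=[A,D,E] q_used=1 → run A
t=17: queue=[A,D,E] q_used=2 → run A
t=18: queue=[D,E] q_used=0 → run D
t=19: queue=[D,E] q_used=1 → run D
t=20: queue=[D,E] q_used=2 → run D
t=21: queue=[E] q_used=0 → run E
t=22: (idle)
t=23: (idle)
t=24: (idle)

running at tick 20 = D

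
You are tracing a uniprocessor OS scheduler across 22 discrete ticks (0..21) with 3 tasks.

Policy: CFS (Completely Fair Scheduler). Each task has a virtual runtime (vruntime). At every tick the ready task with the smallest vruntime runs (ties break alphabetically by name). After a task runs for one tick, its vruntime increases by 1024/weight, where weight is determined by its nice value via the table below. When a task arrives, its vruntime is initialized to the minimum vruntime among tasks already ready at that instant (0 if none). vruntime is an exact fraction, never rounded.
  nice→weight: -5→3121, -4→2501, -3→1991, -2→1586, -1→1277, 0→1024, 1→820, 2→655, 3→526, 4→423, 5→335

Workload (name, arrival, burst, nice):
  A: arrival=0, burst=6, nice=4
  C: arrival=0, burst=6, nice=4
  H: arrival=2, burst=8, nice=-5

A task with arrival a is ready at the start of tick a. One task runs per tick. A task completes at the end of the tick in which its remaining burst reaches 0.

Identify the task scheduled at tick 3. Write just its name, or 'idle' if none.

running at tick 3 = C

t=0: vr[A=0 C=0] → run A
t=1: vr[A=1024/423 C=0] → run C
t=2: vr[A=1024/423 C=1024/423 H=1024/423] → run A
t=3: vr[A=2048/423 C=1024/423 H=1024/423] → run C
t=4: vr[A=2048/423 C=2048/423 H=1024/423] → run H
t=5: vr[A=2048/423 C=2048/423 H=3629056/1320183] → run H
t=6: vr[A=2048/423 C=2048/423 H=4062208/1320183] → run H
t=7: vr[A=2048/423 C=2048/423 H=4495360/1320183] → run H
t=8: vr[A=2048/423 C=2048/423 H=4928512/1320183] → run H
t=9: vr[A=2048/423 C=2048/423 H=5361664/1320183] → run H
t=10: vr[A=2048/423 C=2048/423 H=5794816/1320183] → run H
t=11: vr[A=2048/423 C=2048/423 H=6227968/1320183] → run H
t=12: vr[A=2048/423 C=2048/423] → run A
t=13: vr[A=1024/141 C=2048/423] → run C
t=14: vr[A=1024/141 C=1024/141] → run A
t=15: vr[A=4096/423 C=1024/141] → run C
t=16: vr[A=4096/423 C=4096/423] → run A
t=17: vr[A=5120/423 C=4096/423] → run C
t=18: vr[A=5120/423 C=5120/423] → run A
t=19: vr[C=5120/423] → run C
t=20: (idle)
t=21: (idle)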